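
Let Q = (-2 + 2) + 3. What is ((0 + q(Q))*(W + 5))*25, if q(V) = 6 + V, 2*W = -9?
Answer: 225/2 ≈ 112.50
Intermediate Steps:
Q = 3 (Q = 0 + 3 = 3)
W = -9/2 (W = (½)*(-9) = -9/2 ≈ -4.5000)
((0 + q(Q))*(W + 5))*25 = ((0 + (6 + 3))*(-9/2 + 5))*25 = ((0 + 9)*(½))*25 = (9*(½))*25 = (9/2)*25 = 225/2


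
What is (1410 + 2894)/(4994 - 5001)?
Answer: -4304/7 ≈ -614.86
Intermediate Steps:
(1410 + 2894)/(4994 - 5001) = 4304/(-7) = 4304*(-1/7) = -4304/7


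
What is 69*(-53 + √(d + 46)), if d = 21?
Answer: -3657 + 69*√67 ≈ -3092.2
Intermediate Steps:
69*(-53 + √(d + 46)) = 69*(-53 + √(21 + 46)) = 69*(-53 + √67) = -3657 + 69*√67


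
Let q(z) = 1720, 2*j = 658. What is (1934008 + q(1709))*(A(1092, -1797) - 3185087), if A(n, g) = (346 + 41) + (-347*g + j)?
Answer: -4957035491136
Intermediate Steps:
j = 329 (j = (½)*658 = 329)
A(n, g) = 716 - 347*g (A(n, g) = (346 + 41) + (-347*g + 329) = 387 + (329 - 347*g) = 716 - 347*g)
(1934008 + q(1709))*(A(1092, -1797) - 3185087) = (1934008 + 1720)*((716 - 347*(-1797)) - 3185087) = 1935728*((716 + 623559) - 3185087) = 1935728*(624275 - 3185087) = 1935728*(-2560812) = -4957035491136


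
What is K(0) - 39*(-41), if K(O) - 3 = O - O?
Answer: 1602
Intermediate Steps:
K(O) = 3 (K(O) = 3 + (O - O) = 3 + 0 = 3)
K(0) - 39*(-41) = 3 - 39*(-41) = 3 + 1599 = 1602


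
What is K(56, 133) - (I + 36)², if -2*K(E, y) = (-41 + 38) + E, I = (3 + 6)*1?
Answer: -4103/2 ≈ -2051.5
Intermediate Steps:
I = 9 (I = 9*1 = 9)
K(E, y) = 3/2 - E/2 (K(E, y) = -((-41 + 38) + E)/2 = -(-3 + E)/2 = 3/2 - E/2)
K(56, 133) - (I + 36)² = (3/2 - ½*56) - (9 + 36)² = (3/2 - 28) - 1*45² = -53/2 - 1*2025 = -53/2 - 2025 = -4103/2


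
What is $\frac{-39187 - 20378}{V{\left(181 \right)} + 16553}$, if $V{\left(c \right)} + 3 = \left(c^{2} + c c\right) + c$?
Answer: $- \frac{59565}{82253} \approx -0.72417$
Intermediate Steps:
$V{\left(c \right)} = -3 + c + 2 c^{2}$ ($V{\left(c \right)} = -3 + \left(\left(c^{2} + c c\right) + c\right) = -3 + \left(\left(c^{2} + c^{2}\right) + c\right) = -3 + \left(2 c^{2} + c\right) = -3 + \left(c + 2 c^{2}\right) = -3 + c + 2 c^{2}$)
$\frac{-39187 - 20378}{V{\left(181 \right)} + 16553} = \frac{-39187 - 20378}{\left(-3 + 181 + 2 \cdot 181^{2}\right) + 16553} = \frac{-39187 - 20378}{\left(-3 + 181 + 2 \cdot 32761\right) + 16553} = - \frac{59565}{\left(-3 + 181 + 65522\right) + 16553} = - \frac{59565}{65700 + 16553} = - \frac{59565}{82253}$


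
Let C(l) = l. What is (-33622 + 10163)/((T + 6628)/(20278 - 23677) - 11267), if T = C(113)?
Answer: 26579047/12767758 ≈ 2.0817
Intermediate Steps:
T = 113
(-33622 + 10163)/((T + 6628)/(20278 - 23677) - 11267) = (-33622 + 10163)/((113 + 6628)/(20278 - 23677) - 11267) = -23459/(6741/(-3399) - 11267) = -23459/(6741*(-1/3399) - 11267) = -23459/(-2247/1133 - 11267) = -23459/(-12767758/1133) = -23459*(-1133/12767758) = 26579047/12767758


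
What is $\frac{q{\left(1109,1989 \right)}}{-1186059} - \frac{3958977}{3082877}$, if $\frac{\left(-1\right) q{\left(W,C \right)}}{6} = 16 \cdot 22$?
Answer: $- \frac{31898430377}{24873972869} \approx -1.2824$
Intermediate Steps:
$q{\left(W,C \right)} = -2112$ ($q{\left(W,C \right)} = - 6 \cdot 16 \cdot 22 = \left(-6\right) 352 = -2112$)
$\frac{q{\left(1109,1989 \right)}}{-1186059} - \frac{3958977}{3082877} = - \frac{2112}{-1186059} - \frac{3958977}{3082877} = \left(-2112\right) \left(- \frac{1}{1186059}\right) - \frac{3958977}{3082877} = \frac{704}{395353} - \frac{3958977}{3082877} = - \frac{31898430377}{24873972869}$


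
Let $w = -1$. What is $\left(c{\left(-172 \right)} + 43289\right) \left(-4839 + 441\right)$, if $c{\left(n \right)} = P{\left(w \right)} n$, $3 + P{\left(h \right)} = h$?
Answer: $-193410846$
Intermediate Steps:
$P{\left(h \right)} = -3 + h$
$c{\left(n \right)} = - 4 n$ ($c{\left(n \right)} = \left(-3 - 1\right) n = - 4 n$)
$\left(c{\left(-172 \right)} + 43289\right) \left(-4839 + 441\right) = \left(\left(-4\right) \left(-172\right) + 43289\right) \left(-4839 + 441\right) = \left(688 + 43289\right) \left(-4398\right) = 43977 \left(-4398\right) = -193410846$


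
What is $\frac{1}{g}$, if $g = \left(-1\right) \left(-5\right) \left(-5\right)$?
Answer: $- \frac{1}{25} \approx -0.04$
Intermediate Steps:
$g = -25$ ($g = 5 \left(-5\right) = -25$)
$\frac{1}{g} = \frac{1}{-25} = - \frac{1}{25}$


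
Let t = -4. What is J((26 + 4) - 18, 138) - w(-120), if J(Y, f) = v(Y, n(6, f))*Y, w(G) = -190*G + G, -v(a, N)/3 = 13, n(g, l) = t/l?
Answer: -23148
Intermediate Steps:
n(g, l) = -4/l
v(a, N) = -39 (v(a, N) = -3*13 = -39)
w(G) = -189*G
J(Y, f) = -39*Y
J((26 + 4) - 18, 138) - w(-120) = -39*((26 + 4) - 18) - (-189)*(-120) = -39*(30 - 18) - 1*22680 = -39*12 - 22680 = -468 - 22680 = -23148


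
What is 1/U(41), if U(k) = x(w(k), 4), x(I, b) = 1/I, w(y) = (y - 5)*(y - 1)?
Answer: 1440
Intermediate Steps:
w(y) = (-1 + y)*(-5 + y) (w(y) = (-5 + y)*(-1 + y) = (-1 + y)*(-5 + y))
U(k) = 1/(5 + k**2 - 6*k)
1/U(41) = 1/(1/(5 + 41**2 - 6*41)) = 1/(1/(5 + 1681 - 246)) = 1/(1/1440) = 1440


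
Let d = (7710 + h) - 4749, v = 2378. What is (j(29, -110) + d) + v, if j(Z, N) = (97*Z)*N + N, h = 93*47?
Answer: -299830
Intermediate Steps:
h = 4371
d = 7332 (d = (7710 + 4371) - 4749 = 12081 - 4749 = 7332)
j(Z, N) = N + 97*N*Z (j(Z, N) = 97*N*Z + N = N + 97*N*Z)
(j(29, -110) + d) + v = (-110*(1 + 97*29) + 7332) + 2378 = (-110*(1 + 2813) + 7332) + 2378 = (-110*2814 + 7332) + 2378 = (-309540 + 7332) + 2378 = -302208 + 2378 = -299830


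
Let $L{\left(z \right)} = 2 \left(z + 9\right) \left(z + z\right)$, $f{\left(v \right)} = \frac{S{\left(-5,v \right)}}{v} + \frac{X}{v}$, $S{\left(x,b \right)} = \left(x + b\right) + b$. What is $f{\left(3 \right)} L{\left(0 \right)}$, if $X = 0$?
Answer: $0$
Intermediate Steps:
$S{\left(x,b \right)} = x + 2 b$ ($S{\left(x,b \right)} = \left(b + x\right) + b = x + 2 b$)
$f{\left(v \right)} = \frac{-5 + 2 v}{v}$ ($f{\left(v \right)} = \frac{-5 + 2 v}{v} + \frac{0}{v} = \frac{-5 + 2 v}{v} + 0 = \frac{-5 + 2 v}{v}$)
$L{\left(z \right)} = 4 z \left(9 + z\right)$ ($L{\left(z \right)} = 2 \left(9 + z\right) 2 z = 2 \cdot 2 z \left(9 + z\right) = 4 z \left(9 + z\right)$)
$f{\left(3 \right)} L{\left(0 \right)} = \left(2 - \frac{5}{3}\right) 4 \cdot 0 \left(9 + 0\right) = \left(2 - \frac{5}{3}\right) 4 \cdot 0 \cdot 9 = \left(2 - \frac{5}{3}\right) 0 = \frac{1}{3} \cdot 0 = 0$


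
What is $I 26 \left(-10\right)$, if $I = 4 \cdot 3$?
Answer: $-3120$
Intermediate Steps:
$I = 12$
$I 26 \left(-10\right) = 12 \cdot 26 \left(-10\right) = 312 \left(-10\right) = -3120$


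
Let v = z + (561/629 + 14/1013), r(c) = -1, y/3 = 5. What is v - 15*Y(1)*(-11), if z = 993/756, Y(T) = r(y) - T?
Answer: -3095959105/9445212 ≈ -327.78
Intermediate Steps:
y = 15 (y = 3*5 = 15)
Y(T) = -1 - T
z = 331/252 (z = 993*(1/756) = 331/252 ≈ 1.3135)
v = 20960855/9445212 (v = 331/252 + (561/629 + 14/1013) = 331/252 + (561*(1/629) + 14*(1/1013)) = 331/252 + (33/37 + 14/1013) = 331/252 + 33947/37481 = 20960855/9445212 ≈ 2.2192)
v - 15*Y(1)*(-11) = 20960855/9445212 - 15*(-1 - 1*1)*(-11) = 20960855/9445212 - 15*(-1 - 1)*(-11) = 20960855/9445212 - 15*(-2)*(-11) = 20960855/9445212 + 30*(-11) = 20960855/9445212 - 330 = -3095959105/9445212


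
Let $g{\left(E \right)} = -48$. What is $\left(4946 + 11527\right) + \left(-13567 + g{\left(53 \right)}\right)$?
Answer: $2858$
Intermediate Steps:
$\left(4946 + 11527\right) + \left(-13567 + g{\left(53 \right)}\right) = \left(4946 + 11527\right) - 13615 = 16473 - 13615 = 2858$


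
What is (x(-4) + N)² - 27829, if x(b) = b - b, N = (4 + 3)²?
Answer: -25428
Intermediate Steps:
N = 49 (N = 7² = 49)
x(b) = 0
(x(-4) + N)² - 27829 = (0 + 49)² - 27829 = 49² - 27829 = 2401 - 27829 = -25428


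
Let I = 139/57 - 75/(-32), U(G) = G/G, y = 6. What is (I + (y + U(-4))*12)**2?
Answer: 26224239721/3326976 ≈ 7882.3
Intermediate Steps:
U(G) = 1
I = 8723/1824 (I = 139*(1/57) - 75*(-1/32) = 139/57 + 75/32 = 8723/1824 ≈ 4.7823)
(I + (y + U(-4))*12)**2 = (8723/1824 + (6 + 1)*12)**2 = (8723/1824 + 7*12)**2 = (8723/1824 + 84)**2 = (161939/1824)**2 = 26224239721/3326976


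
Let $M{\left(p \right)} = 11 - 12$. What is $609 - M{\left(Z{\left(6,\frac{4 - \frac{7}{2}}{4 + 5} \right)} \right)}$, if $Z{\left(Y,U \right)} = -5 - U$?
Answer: $610$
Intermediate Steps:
$M{\left(p \right)} = -1$
$609 - M{\left(Z{\left(6,\frac{4 - \frac{7}{2}}{4 + 5} \right)} \right)} = 609 - -1 = 609 + 1 = 610$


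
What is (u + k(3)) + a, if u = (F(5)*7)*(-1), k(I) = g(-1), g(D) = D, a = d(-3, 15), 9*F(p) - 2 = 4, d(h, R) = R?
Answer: 28/3 ≈ 9.3333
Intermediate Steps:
F(p) = ⅔ (F(p) = 2/9 + (⅑)*4 = 2/9 + 4/9 = ⅔)
a = 15
k(I) = -1
u = -14/3 (u = ((⅔)*7)*(-1) = (14/3)*(-1) = -14/3 ≈ -4.6667)
(u + k(3)) + a = (-14/3 - 1) + 15 = -17/3 + 15 = 28/3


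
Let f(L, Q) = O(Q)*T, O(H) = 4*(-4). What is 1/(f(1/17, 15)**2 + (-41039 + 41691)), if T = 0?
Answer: 1/652 ≈ 0.0015337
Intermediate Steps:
O(H) = -16
f(L, Q) = 0 (f(L, Q) = -16*0 = 0)
1/(f(1/17, 15)**2 + (-41039 + 41691)) = 1/(0**2 + (-41039 + 41691)) = 1/(0 + 652) = 1/652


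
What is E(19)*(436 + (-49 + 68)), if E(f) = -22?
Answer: -10010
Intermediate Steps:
E(19)*(436 + (-49 + 68)) = -22*(436 + (-49 + 68)) = -22*(436 + 19) = -22*455 = -10010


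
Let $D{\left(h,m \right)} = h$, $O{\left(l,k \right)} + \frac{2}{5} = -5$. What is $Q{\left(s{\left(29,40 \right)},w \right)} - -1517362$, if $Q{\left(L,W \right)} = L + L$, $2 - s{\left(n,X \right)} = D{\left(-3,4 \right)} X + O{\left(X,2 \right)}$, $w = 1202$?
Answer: $\frac{7588084}{5} \approx 1.5176 \cdot 10^{6}$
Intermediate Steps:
$O{\left(l,k \right)} = - \frac{27}{5}$ ($O{\left(l,k \right)} = - \frac{2}{5} - 5 = - \frac{27}{5}$)
$s{\left(n,X \right)} = \frac{37}{5} + 3 X$ ($s{\left(n,X \right)} = 2 - \left(- 3 X - \frac{27}{5}\right) = 2 - \left(- \frac{27}{5} - 3 X\right) = 2 + \left(\frac{27}{5} + 3 X\right) = \frac{37}{5} + 3 X$)
$Q{\left(L,W \right)} = 2 L$
$Q{\left(s{\left(29,40 \right)},w \right)} - -1517362 = 2 \left(\frac{37}{5} + 3 \cdot 40\right) - -1517362 = 2 \left(\frac{37}{5} + 120\right) + 1517362 = 2 \cdot \frac{637}{5} + 1517362 = \frac{1274}{5} + 1517362 = \frac{7588084}{5}$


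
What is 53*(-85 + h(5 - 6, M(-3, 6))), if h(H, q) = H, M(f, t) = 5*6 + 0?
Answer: -4558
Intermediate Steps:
M(f, t) = 30 (M(f, t) = 30 + 0 = 30)
53*(-85 + h(5 - 6, M(-3, 6))) = 53*(-85 + (5 - 6)) = 53*(-85 - 1) = 53*(-86) = -4558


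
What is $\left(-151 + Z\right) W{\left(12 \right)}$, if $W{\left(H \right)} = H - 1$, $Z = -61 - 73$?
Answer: $-3135$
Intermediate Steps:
$Z = -134$ ($Z = -61 - 73 = -134$)
$W{\left(H \right)} = -1 + H$
$\left(-151 + Z\right) W{\left(12 \right)} = \left(-151 - 134\right) \left(-1 + 12\right) = \left(-285\right) 11 = -3135$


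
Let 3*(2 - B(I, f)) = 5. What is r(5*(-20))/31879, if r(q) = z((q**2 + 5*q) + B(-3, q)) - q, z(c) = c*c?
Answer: 1809149/639 ≈ 2831.2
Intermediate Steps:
B(I, f) = 1/3 (B(I, f) = 2 - 1/3*5 = 2 - 5/3 = 1/3)
z(c) = c**2
r(q) = (1/3 + q**2 + 5*q)**2 - q (r(q) = ((q**2 + 5*q) + 1/3)**2 - q = (1/3 + q**2 + 5*q)**2 - q)
r(5*(-20))/31879 = (-5*(-20) + (1 + 3*(5*(-20))**2 + 15*(5*(-20)))**2/9)/31879 = (-1*(-100) + (1 + 3*(-100)**2 + 15*(-100))**2/9)*(1/31879) = (100 + (1 + 3*10000 - 1500)**2/9)*(1/31879) = (100 + (1 + 30000 - 1500)**2/9)*(1/31879) = (100 + (1/9)*28501**2)*(1/31879) = (100 + (1/9)*812307001)*(1/31879) = (100 + 812307001/9)*(1/31879) = (812307901/9)*(1/31879) = 1809149/639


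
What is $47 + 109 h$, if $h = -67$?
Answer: $-7256$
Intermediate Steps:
$47 + 109 h = 47 + 109 \left(-67\right) = 47 - 7303 = -7256$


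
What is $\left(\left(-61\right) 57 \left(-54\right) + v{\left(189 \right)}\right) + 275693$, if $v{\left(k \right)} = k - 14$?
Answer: $463626$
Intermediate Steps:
$v{\left(k \right)} = -14 + k$ ($v{\left(k \right)} = k - 14 = -14 + k$)
$\left(\left(-61\right) 57 \left(-54\right) + v{\left(189 \right)}\right) + 275693 = \left(\left(-61\right) 57 \left(-54\right) + \left(-14 + 189\right)\right) + 275693 = \left(\left(-3477\right) \left(-54\right) + 175\right) + 275693 = \left(187758 + 175\right) + 275693 = 187933 + 275693 = 463626$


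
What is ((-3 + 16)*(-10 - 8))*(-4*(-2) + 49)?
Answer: -13338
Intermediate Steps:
((-3 + 16)*(-10 - 8))*(-4*(-2) + 49) = (13*(-18))*(8 + 49) = -234*57 = -13338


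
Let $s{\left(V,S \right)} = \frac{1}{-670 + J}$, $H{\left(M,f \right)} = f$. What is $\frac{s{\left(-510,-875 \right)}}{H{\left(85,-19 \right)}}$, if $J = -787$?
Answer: $\frac{1}{27683} \approx 3.6123 \cdot 10^{-5}$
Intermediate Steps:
$s{\left(V,S \right)} = - \frac{1}{1457}$ ($s{\left(V,S \right)} = \frac{1}{-670 - 787} = \frac{1}{-1457} = - \frac{1}{1457}$)
$\frac{s{\left(-510,-875 \right)}}{H{\left(85,-19 \right)}} = - \frac{1}{1457 \left(-19\right)} = \left(- \frac{1}{1457}\right) \left(- \frac{1}{19}\right) = \frac{1}{27683}$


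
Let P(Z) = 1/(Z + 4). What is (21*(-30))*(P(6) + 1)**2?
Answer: -7623/10 ≈ -762.30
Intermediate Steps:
P(Z) = 1/(4 + Z)
(21*(-30))*(P(6) + 1)**2 = (21*(-30))*(1/(4 + 6) + 1)**2 = -630*(1/10 + 1)**2 = -630*(11/10)**2 = -630*121/100 = -7623/10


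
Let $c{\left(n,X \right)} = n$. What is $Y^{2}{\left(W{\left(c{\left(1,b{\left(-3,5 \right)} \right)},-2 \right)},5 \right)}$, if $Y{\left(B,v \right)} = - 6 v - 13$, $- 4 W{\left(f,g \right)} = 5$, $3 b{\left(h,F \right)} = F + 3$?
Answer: $1849$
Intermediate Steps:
$b{\left(h,F \right)} = 1 + \frac{F}{3}$ ($b{\left(h,F \right)} = \frac{F + 3}{3} = \frac{3 + F}{3} = 1 + \frac{F}{3}$)
$W{\left(f,g \right)} = - \frac{5}{4}$ ($W{\left(f,g \right)} = \left(- \frac{1}{4}\right) 5 = - \frac{5}{4}$)
$Y{\left(B,v \right)} = -13 - 6 v$
$Y^{2}{\left(W{\left(c{\left(1,b{\left(-3,5 \right)} \right)},-2 \right)},5 \right)} = \left(-13 - 30\right)^{2} = \left(-43\right)^{2} = 1849$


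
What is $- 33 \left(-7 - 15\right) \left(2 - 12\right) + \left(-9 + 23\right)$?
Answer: $-7246$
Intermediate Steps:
$- 33 \left(-7 - 15\right) \left(2 - 12\right) + \left(-9 + 23\right) = - 33 \left(\left(-22\right) \left(-10\right)\right) + 14 = \left(-33\right) 220 + 14 = -7260 + 14 = -7246$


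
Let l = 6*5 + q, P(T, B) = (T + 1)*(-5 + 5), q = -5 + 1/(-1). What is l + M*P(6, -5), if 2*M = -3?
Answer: 24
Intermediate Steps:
q = -6 (q = -5 - 1 = -6)
P(T, B) = 0 (P(T, B) = (1 + T)*0 = 0)
l = 24 (l = 6*5 - 6 = 30 - 6 = 24)
M = -3/2 (M = (½)*(-3) = -3/2 ≈ -1.5000)
l + M*P(6, -5) = 24 - 3/2*0 = 24 + 0 = 24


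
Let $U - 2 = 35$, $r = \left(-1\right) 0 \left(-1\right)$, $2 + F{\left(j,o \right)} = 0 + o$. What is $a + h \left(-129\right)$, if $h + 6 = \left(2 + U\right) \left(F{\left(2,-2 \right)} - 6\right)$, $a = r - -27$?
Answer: $51111$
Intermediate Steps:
$F{\left(j,o \right)} = -2 + o$ ($F{\left(j,o \right)} = -2 + \left(0 + o\right) = -2 + o$)
$r = 0$ ($r = 0 \left(-1\right) = 0$)
$a = 27$ ($a = 0 - -27 = 0 + 27 = 27$)
$U = 37$ ($U = 2 + 35 = 37$)
$h = -396$ ($h = -6 + \left(2 + 37\right) \left(\left(-2 - 2\right) - 6\right) = -6 + 39 \left(-4 - 6\right) = -6 + 39 \left(-10\right) = -6 - 390 = -396$)
$a + h \left(-129\right) = 27 - -51084 = 27 + 51084 = 51111$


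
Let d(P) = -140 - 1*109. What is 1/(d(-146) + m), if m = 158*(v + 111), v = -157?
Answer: -1/7517 ≈ -0.00013303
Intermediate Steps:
d(P) = -249 (d(P) = -140 - 109 = -249)
m = -7268 (m = 158*(-157 + 111) = 158*(-46) = -7268)
1/(d(-146) + m) = 1/(-249 - 7268) = 1/(-7517) = -1/7517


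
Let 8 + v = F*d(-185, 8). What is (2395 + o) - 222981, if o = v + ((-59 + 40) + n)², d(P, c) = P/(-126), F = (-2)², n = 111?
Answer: -13363820/63 ≈ -2.1212e+5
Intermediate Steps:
F = 4
d(P, c) = -P/126 (d(P, c) = P*(-1/126) = -P/126)
v = -134/63 (v = -8 + 4*(-1/126*(-185)) = -8 + 4*(185/126) = -8 + 370/63 = -134/63 ≈ -2.1270)
o = 533098/63 (o = -134/63 + ((-59 + 40) + 111)² = -134/63 + (-19 + 111)² = -134/63 + 92² = -134/63 + 8464 = 533098/63 ≈ 8461.9)
(2395 + o) - 222981 = (2395 + 533098/63) - 222981 = 683983/63 - 222981 = -13363820/63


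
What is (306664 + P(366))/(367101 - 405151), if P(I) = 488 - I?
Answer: -153393/19025 ≈ -8.0627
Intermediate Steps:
(306664 + P(366))/(367101 - 405151) = (306664 + (488 - 1*366))/(367101 - 405151) = (306664 + (488 - 366))/(-38050) = (306664 + 122)*(-1/38050) = 306786*(-1/38050) = -153393/19025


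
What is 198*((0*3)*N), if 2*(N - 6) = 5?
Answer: 0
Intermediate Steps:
N = 17/2 (N = 6 + (1/2)*5 = 6 + 5/2 = 17/2 ≈ 8.5000)
198*((0*3)*N) = 198*((0*3)*(17/2)) = 198*(0*(17/2)) = 198*0 = 0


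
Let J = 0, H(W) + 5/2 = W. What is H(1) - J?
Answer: -3/2 ≈ -1.5000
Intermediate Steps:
H(W) = -5/2 + W
H(1) - J = (-5/2 + 1) - 1*0 = -3/2 + 0 = -3/2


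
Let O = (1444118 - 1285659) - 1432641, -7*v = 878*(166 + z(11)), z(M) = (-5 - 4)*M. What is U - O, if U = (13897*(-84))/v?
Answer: 37481600884/29413 ≈ 1.2743e+6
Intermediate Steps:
z(M) = -9*M
v = -58826/7 (v = -878*(166 - 9*11)/7 = -878*(166 - 99)/7 = -878*67/7 = -1/7*58826 = -58826/7 ≈ -8403.7)
U = 4085718/29413 (U = (13897*(-84))/(-58826/7) = -1167348*(-7/58826) = 4085718/29413 ≈ 138.91)
O = -1274182 (O = 158459 - 1432641 = -1274182)
U - O = 4085718/29413 - 1*(-1274182) = 4085718/29413 + 1274182 = 37481600884/29413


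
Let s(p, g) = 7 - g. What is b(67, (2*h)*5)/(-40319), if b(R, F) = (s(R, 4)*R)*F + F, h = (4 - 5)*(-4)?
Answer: -8080/40319 ≈ -0.20040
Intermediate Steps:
h = 4 (h = -1*(-4) = 4)
b(R, F) = F + 3*F*R (b(R, F) = ((7 - 1*4)*R)*F + F = ((7 - 4)*R)*F + F = (3*R)*F + F = 3*F*R + F = F + 3*F*R)
b(67, (2*h)*5)/(-40319) = (((2*4)*5)*(1 + 3*67))/(-40319) = ((8*5)*(1 + 201))*(-1/40319) = (40*202)*(-1/40319) = 8080*(-1/40319) = -8080/40319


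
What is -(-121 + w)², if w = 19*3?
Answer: -4096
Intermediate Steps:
w = 57
-(-121 + w)² = -(-121 + 57)² = -1*(-64)² = -1*4096 = -4096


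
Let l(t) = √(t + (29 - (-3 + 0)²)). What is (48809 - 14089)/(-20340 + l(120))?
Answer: -1139040/667283 - 112*√35/667283 ≈ -1.7080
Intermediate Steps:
l(t) = √(20 + t) (l(t) = √(t + (29 - 1*(-3)²)) = √(t + (29 - 1*9)) = √(t + (29 - 9)) = √(t + 20) = √(20 + t))
(48809 - 14089)/(-20340 + l(120)) = (48809 - 14089)/(-20340 + √(20 + 120)) = 34720/(-20340 + √140) = 34720/(-20340 + 2*√35)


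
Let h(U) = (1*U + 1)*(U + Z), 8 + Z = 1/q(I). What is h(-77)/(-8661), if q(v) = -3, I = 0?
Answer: -19456/25983 ≈ -0.74880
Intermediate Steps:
Z = -25/3 (Z = -8 + 1/(-3) = -8 - ⅓ = -25/3 ≈ -8.3333)
h(U) = (1 + U)*(-25/3 + U) (h(U) = (1*U + 1)*(U - 25/3) = (U + 1)*(-25/3 + U) = (1 + U)*(-25/3 + U))
h(-77)/(-8661) = (-25/3 + (-77)² - 22/3*(-77))/(-8661) = (-25/3 + 5929 + 1694/3)*(-1/8661) = (19456/3)*(-1/8661) = -19456/25983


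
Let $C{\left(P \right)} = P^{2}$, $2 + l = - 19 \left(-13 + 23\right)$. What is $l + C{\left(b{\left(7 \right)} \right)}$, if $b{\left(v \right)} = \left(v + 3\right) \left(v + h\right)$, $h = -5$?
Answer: $208$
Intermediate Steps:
$l = -192$ ($l = -2 - 19 \left(-13 + 23\right) = -2 - 190 = -192$)
$b{\left(v \right)} = \left(-5 + v\right) \left(3 + v\right)$ ($b{\left(v \right)} = \left(v + 3\right) \left(v - 5\right) = \left(3 + v\right) \left(-5 + v\right) = \left(-5 + v\right) \left(3 + v\right)$)
$l + C{\left(b{\left(7 \right)} \right)} = -192 + \left(-15 + 7^{2} - 14\right)^{2} = -192 + \left(-15 + 49 - 14\right)^{2} = -192 + 20^{2} = -192 + 400 = 208$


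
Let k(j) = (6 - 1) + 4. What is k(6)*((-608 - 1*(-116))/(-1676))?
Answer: 1107/419 ≈ 2.6420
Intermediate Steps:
k(j) = 9 (k(j) = 5 + 4 = 9)
k(6)*((-608 - 1*(-116))/(-1676)) = 9*((-608 - 1*(-116))/(-1676)) = 9*((-608 + 116)*(-1/1676)) = 9*(-492*(-1/1676)) = 9*(123/419) = 1107/419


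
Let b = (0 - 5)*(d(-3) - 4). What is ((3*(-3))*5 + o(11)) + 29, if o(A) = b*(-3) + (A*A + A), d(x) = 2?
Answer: 86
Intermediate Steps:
b = 10 (b = (0 - 5)*(2 - 4) = -5*(-2) = 10)
o(A) = -30 + A + A² (o(A) = 10*(-3) + (A*A + A) = -30 + (A² + A) = -30 + (A + A²) = -30 + A + A²)
((3*(-3))*5 + o(11)) + 29 = ((3*(-3))*5 + (-30 + 11 + 11²)) + 29 = (-9*5 + (-30 + 11 + 121)) + 29 = (-45 + 102) + 29 = 57 + 29 = 86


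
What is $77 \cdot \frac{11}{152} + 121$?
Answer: $\frac{19239}{152} \approx 126.57$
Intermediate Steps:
$77 \cdot \frac{11}{152} + 121 = \frac{847}{152} + 121 = \frac{19239}{152}$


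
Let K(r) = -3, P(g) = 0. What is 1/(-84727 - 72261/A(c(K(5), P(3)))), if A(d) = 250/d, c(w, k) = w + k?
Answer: -250/20964967 ≈ -1.1925e-5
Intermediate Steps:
c(w, k) = k + w
1/(-84727 - 72261/A(c(K(5), P(3)))) = 1/(-84727 - 72261/(250/(0 - 3))) = 1/(-84727 - 72261/(250/(-3))) = 1/(-84727 - 72261/(250*(-⅓))) = 1/(-84727 - 72261/(-250/3)) = 1/(-84727 - 72261*(-3/250)) = 1/(-84727 + 216783/250) = 1/(-20964967/250) = -250/20964967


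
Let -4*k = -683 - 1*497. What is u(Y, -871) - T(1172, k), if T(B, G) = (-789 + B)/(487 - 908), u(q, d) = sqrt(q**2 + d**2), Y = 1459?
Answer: 383/421 + sqrt(2887322) ≈ 1700.1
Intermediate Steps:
k = 295 (k = -(-683 - 1*497)/4 = -(-683 - 497)/4 = -1/4*(-1180) = 295)
u(q, d) = sqrt(d**2 + q**2)
T(B, G) = 789/421 - B/421 (T(B, G) = (-789 + B)/(-421) = (-789 + B)*(-1/421) = 789/421 - B/421)
u(Y, -871) - T(1172, k) = sqrt((-871)**2 + 1459**2) - (789/421 - 1/421*1172) = sqrt(758641 + 2128681) - (789/421 - 1172/421) = sqrt(2887322) - 1*(-383/421) = sqrt(2887322) + 383/421 = 383/421 + sqrt(2887322)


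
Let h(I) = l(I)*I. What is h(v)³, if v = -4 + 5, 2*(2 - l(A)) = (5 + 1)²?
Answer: -4096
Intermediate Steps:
l(A) = -16 (l(A) = 2 - (5 + 1)²/2 = 2 - ½*6² = 2 - ½*36 = 2 - 18 = -16)
v = 1
h(I) = -16*I
h(v)³ = (-16*1)³ = (-16)³ = -4096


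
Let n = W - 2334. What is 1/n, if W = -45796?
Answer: -1/48130 ≈ -2.0777e-5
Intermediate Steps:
n = -48130 (n = -45796 - 2334 = -48130)
1/n = 1/(-48130) = -1/48130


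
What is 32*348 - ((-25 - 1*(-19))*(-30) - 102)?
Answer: 11058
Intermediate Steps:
32*348 - ((-25 - 1*(-19))*(-30) - 102) = 11136 - ((-25 + 19)*(-30) - 102) = 11136 - (-6*(-30) - 102) = 11136 - (180 - 102) = 11136 - 1*78 = 11136 - 78 = 11058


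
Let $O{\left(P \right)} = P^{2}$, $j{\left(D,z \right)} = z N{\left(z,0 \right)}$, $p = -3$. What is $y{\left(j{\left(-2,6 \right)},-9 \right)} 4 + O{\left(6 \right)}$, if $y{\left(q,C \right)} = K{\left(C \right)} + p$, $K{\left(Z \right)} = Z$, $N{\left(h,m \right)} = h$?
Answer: $-12$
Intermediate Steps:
$j{\left(D,z \right)} = z^{2}$ ($j{\left(D,z \right)} = z z = z^{2}$)
$y{\left(q,C \right)} = -3 + C$ ($y{\left(q,C \right)} = C - 3 = -3 + C$)
$y{\left(j{\left(-2,6 \right)},-9 \right)} 4 + O{\left(6 \right)} = \left(-3 - 9\right) 4 + 6^{2} = \left(-12\right) 4 + 36 = -48 + 36 = -12$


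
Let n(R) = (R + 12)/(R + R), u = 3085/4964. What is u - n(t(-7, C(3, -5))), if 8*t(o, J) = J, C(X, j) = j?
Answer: 241287/24820 ≈ 9.7215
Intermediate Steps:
t(o, J) = J/8
u = 3085/4964 (u = 3085*(1/4964) = 3085/4964 ≈ 0.62147)
n(R) = (12 + R)/(2*R) (n(R) = (12 + R)/((2*R)) = (12 + R)*(1/(2*R)) = (12 + R)/(2*R))
u - n(t(-7, C(3, -5))) = 3085/4964 - (12 + (⅛)*(-5))/(2*((⅛)*(-5))) = 3085/4964 - (12 - 5/8)/(2*(-5/8)) = 3085/4964 - (-8)*91/(2*5*8) = 3085/4964 - 1*(-91/10) = 3085/4964 + 91/10 = 241287/24820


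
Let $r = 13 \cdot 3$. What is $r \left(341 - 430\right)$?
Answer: $-3471$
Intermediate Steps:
$r = 39$
$r \left(341 - 430\right) = 39 \left(341 - 430\right) = 39 \left(-89\right) = -3471$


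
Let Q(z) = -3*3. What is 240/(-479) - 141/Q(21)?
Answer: 21793/1437 ≈ 15.166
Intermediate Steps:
Q(z) = -9
240/(-479) - 141/Q(21) = 240/(-479) - 141/(-9) = 240*(-1/479) - 141*(-⅑) = -240/479 + 47/3 = 21793/1437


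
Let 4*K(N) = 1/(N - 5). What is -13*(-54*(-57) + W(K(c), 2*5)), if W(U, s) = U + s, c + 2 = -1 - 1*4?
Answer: -1926899/48 ≈ -40144.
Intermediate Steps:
c = -7 (c = -2 + (-1 - 1*4) = -2 + (-1 - 4) = -2 - 5 = -7)
K(N) = 1/(4*(-5 + N)) (K(N) = 1/(4*(N - 5)) = 1/(4*(-5 + N)))
-13*(-54*(-57) + W(K(c), 2*5)) = -13*(-54*(-57) + (1/(4*(-5 - 7)) + 2*5)) = -13*(3078 + ((¼)/(-12) + 10)) = -13*(3078 + ((¼)*(-1/12) + 10)) = -13*(3078 + (-1/48 + 10)) = -13*(3078 + 479/48) = -13*148223/48 = -1926899/48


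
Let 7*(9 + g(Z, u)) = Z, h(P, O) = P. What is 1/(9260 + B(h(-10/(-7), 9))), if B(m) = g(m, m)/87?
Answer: 4263/39474949 ≈ 0.00010799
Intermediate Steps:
g(Z, u) = -9 + Z/7
B(m) = -3/29 + m/609 (B(m) = (-9 + m/7)/87 = (-9 + m/7)*(1/87) = -3/29 + m/609)
1/(9260 + B(h(-10/(-7), 9))) = 1/(9260 + (-3/29 + (-10/(-7))/609)) = 1/(9260 + (-3/29 + (-10*(-⅐))/609)) = 1/(9260 + (-3/29 + (1/609)*(10/7))) = 1/(9260 + (-3/29 + 10/4263)) = 1/(9260 - 431/4263) = 1/(39474949/4263) = 4263/39474949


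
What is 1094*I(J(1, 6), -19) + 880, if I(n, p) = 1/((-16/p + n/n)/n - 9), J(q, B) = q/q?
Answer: 49447/68 ≈ 727.16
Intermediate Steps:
J(q, B) = 1
I(n, p) = 1/(-9 + (1 - 16/p)/n) (I(n, p) = 1/((-16/p + 1)/n - 9) = 1/((1 - 16/p)/n - 9) = 1/(-9 + (1 - 16/p)/n))
1094*I(J(1, 6), -19) + 880 = 1094*(-1*1*(-19)/(16 - 1*(-19) + 9*1*(-19))) + 880 = 1094*(-1*1*(-19)/(16 + 19 - 171)) + 880 = 1094*(-1*1*(-19)/(-136)) + 880 = 1094*(-1*1*(-19)*(-1/136)) + 880 = 1094*(-19/136) + 880 = -10393/68 + 880 = 49447/68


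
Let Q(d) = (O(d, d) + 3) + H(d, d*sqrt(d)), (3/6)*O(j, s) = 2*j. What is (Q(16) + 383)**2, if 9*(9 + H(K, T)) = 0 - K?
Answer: 15626209/81 ≈ 1.9292e+5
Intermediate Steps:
O(j, s) = 4*j (O(j, s) = 2*(2*j) = 4*j)
H(K, T) = -9 - K/9 (H(K, T) = -9 + (0 - K)/9 = -9 + (-K)/9 = -9 - K/9)
Q(d) = -6 + 35*d/9 (Q(d) = (4*d + 3) + (-9 - d/9) = (3 + 4*d) + (-9 - d/9) = -6 + 35*d/9)
(Q(16) + 383)**2 = ((-6 + (35/9)*16) + 383)**2 = ((-6 + 560/9) + 383)**2 = (506/9 + 383)**2 = (3953/9)**2 = 15626209/81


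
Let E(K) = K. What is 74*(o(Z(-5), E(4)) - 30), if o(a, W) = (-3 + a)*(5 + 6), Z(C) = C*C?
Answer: 15688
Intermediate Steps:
Z(C) = C²
o(a, W) = -33 + 11*a (o(a, W) = (-3 + a)*11 = -33 + 11*a)
74*(o(Z(-5), E(4)) - 30) = 74*((-33 + 11*(-5)²) - 30) = 74*((-33 + 11*25) - 30) = 74*((-33 + 275) - 30) = 74*(242 - 30) = 74*212 = 15688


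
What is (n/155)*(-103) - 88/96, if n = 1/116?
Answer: -24877/26970 ≈ -0.92240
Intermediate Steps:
n = 1/116 ≈ 0.0086207
(n/155)*(-103) - 88/96 = ((1/116)/155)*(-103) - 88/96 = ((1/116)*(1/155))*(-103) - 88*1/96 = (1/17980)*(-103) - 11/12 = -103/17980 - 11/12 = -24877/26970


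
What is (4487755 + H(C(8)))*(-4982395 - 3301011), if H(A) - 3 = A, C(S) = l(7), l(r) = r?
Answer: -37173979527590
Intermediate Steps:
C(S) = 7
H(A) = 3 + A
(4487755 + H(C(8)))*(-4982395 - 3301011) = (4487755 + (3 + 7))*(-4982395 - 3301011) = (4487755 + 10)*(-8283406) = 4487765*(-8283406) = -37173979527590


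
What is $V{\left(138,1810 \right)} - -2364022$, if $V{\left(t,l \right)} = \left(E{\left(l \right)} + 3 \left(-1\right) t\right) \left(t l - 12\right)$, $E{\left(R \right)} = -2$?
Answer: $-101539466$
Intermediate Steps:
$V{\left(t,l \right)} = \left(-12 + l t\right) \left(-2 - 3 t\right)$ ($V{\left(t,l \right)} = \left(-2 + 3 \left(-1\right) t\right) \left(t l - 12\right) = \left(-2 - 3 t\right) \left(l t - 12\right) = \left(-2 - 3 t\right) \left(-12 + l t\right) = \left(-12 + l t\right) \left(-2 - 3 t\right)$)
$V{\left(138,1810 \right)} - -2364022 = \left(24 + 36 \cdot 138 - 5430 \cdot 138^{2} - 3620 \cdot 138\right) - -2364022 = \left(24 + 4968 - 5430 \cdot 19044 - 499560\right) + 2364022 = \left(24 + 4968 - 103408920 - 499560\right) + 2364022 = -103903488 + 2364022 = -101539466$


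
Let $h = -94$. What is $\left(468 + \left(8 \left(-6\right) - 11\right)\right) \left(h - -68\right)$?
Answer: $-10634$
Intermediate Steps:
$\left(468 + \left(8 \left(-6\right) - 11\right)\right) \left(h - -68\right) = \left(468 + \left(8 \left(-6\right) - 11\right)\right) \left(-94 - -68\right) = \left(468 - 59\right) \left(-94 + 68\right) = \left(468 - 59\right) \left(-26\right) = 409 \left(-26\right) = -10634$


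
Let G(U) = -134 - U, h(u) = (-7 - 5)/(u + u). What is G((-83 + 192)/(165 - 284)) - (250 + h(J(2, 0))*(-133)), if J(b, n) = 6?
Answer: -61414/119 ≈ -516.08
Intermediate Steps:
h(u) = -6/u (h(u) = -12*1/(2*u) = -6/u)
G((-83 + 192)/(165 - 284)) - (250 + h(J(2, 0))*(-133)) = (-134 - (-83 + 192)/(165 - 284)) - (250 - 6/6*(-133)) = (-134 - 109/(-119)) - (250 - 6*⅙*(-133)) = (-134 - 109*(-1)/119) - (250 - 1*(-133)) = (-134 - 1*(-109/119)) - (250 + 133) = (-134 + 109/119) - 1*383 = -15837/119 - 383 = -61414/119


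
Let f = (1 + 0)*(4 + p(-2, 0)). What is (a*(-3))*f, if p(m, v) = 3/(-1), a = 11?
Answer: -33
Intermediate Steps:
p(m, v) = -3 (p(m, v) = 3*(-1) = -3)
f = 1 (f = (1 + 0)*(4 - 3) = 1*1 = 1)
(a*(-3))*f = (11*(-3))*1 = -33*1 = -33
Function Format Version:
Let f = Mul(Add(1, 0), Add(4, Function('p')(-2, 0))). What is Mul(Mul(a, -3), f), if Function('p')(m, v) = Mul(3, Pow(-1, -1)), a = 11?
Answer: -33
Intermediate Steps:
Function('p')(m, v) = -3 (Function('p')(m, v) = Mul(3, -1) = -3)
f = 1 (f = Mul(Add(1, 0), Add(4, -3)) = Mul(1, 1) = 1)
Mul(Mul(a, -3), f) = Mul(Mul(11, -3), 1) = Mul(-33, 1) = -33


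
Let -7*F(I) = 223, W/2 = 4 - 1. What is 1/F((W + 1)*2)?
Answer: -7/223 ≈ -0.031390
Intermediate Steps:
W = 6 (W = 2*(4 - 1) = 2*3 = 6)
F(I) = -223/7 (F(I) = -1/7*223 = -223/7)
1/F((W + 1)*2) = 1/(-223/7) = -7/223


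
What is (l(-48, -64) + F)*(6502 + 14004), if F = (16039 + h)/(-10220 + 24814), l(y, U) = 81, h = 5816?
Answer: 12344294157/7297 ≈ 1.6917e+6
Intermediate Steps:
F = 21855/14594 (F = (16039 + 5816)/(-10220 + 24814) = 21855/14594 ≈ 1.4975)
(l(-48, -64) + F)*(6502 + 14004) = (81 + 21855/14594)*(6502 + 14004) = (1203969/14594)*20506 = 12344294157/7297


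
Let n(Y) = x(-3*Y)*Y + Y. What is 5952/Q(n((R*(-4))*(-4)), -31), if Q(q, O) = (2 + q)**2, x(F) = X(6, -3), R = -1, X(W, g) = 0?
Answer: 1488/49 ≈ 30.367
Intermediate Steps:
x(F) = 0
n(Y) = Y (n(Y) = 0*Y + Y = 0 + Y = Y)
5952/Q(n((R*(-4))*(-4)), -31) = 5952/((2 - 1*(-4)*(-4))**2) = 5952/((2 + 4*(-4))**2) = 5952/((2 - 16)**2) = 5952/((-14)**2) = 5952/196 = 5952*(1/196) = 1488/49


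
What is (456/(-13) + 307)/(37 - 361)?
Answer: -3535/4212 ≈ -0.83927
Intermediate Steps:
(456/(-13) + 307)/(37 - 361) = (456*(-1/13) + 307)/(-324) = (-456/13 + 307)*(-1/324) = (3535/13)*(-1/324) = -3535/4212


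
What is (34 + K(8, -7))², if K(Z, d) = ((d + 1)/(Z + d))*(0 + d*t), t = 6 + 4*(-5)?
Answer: 306916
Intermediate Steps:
t = -14 (t = 6 - 20 = -14)
K(Z, d) = -14*d*(1 + d)/(Z + d) (K(Z, d) = ((d + 1)/(Z + d))*(0 + d*(-14)) = ((1 + d)/(Z + d))*(0 - 14*d) = ((1 + d)/(Z + d))*(-14*d) = -14*d*(1 + d)/(Z + d))
(34 + K(8, -7))² = (34 - 14*(-7)*(1 - 7)/(8 - 7))² = (34 - 14*(-7)*(-6)/1)² = (34 - 14*(-7)*1*(-6))² = (34 - 588)² = (-554)² = 306916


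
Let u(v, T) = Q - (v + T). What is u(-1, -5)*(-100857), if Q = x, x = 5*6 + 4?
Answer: -4034280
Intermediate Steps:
x = 34 (x = 30 + 4 = 34)
Q = 34
u(v, T) = 34 - T - v (u(v, T) = 34 - (v + T) = 34 - (T + v) = 34 + (-T - v) = 34 - T - v)
u(-1, -5)*(-100857) = (34 - 1*(-5) - 1*(-1))*(-100857) = (34 + 5 + 1)*(-100857) = 40*(-100857) = -4034280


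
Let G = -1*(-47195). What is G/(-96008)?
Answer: -47195/96008 ≈ -0.49157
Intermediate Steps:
G = 47195
G/(-96008) = 47195/(-96008) = 47195*(-1/96008) = -47195/96008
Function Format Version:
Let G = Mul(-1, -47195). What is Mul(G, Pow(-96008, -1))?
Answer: Rational(-47195, 96008) ≈ -0.49157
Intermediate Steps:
G = 47195
Mul(G, Pow(-96008, -1)) = Mul(47195, Pow(-96008, -1)) = Mul(47195, Rational(-1, 96008)) = Rational(-47195, 96008)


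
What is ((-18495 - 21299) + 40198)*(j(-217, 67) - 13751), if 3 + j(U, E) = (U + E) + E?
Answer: -5590148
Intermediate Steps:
j(U, E) = -3 + U + 2*E (j(U, E) = -3 + ((U + E) + E) = -3 + ((E + U) + E) = -3 + (U + 2*E) = -3 + U + 2*E)
((-18495 - 21299) + 40198)*(j(-217, 67) - 13751) = ((-18495 - 21299) + 40198)*((-3 - 217 + 2*67) - 13751) = (-39794 + 40198)*((-3 - 217 + 134) - 13751) = 404*(-86 - 13751) = 404*(-13837) = -5590148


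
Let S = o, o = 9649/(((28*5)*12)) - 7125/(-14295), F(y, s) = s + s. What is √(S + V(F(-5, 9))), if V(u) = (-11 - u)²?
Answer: √135734984128905/400260 ≈ 29.107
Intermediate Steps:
F(y, s) = 2*s
o = 9993497/1601040 (o = 9649/((140*12)) - 7125*(-1/14295) = 9649/1680 + 475/953 = 9993497/1601040 ≈ 6.2419)
S = 9993497/1601040 ≈ 6.2419
√(S + V(F(-5, 9))) = √(9993497/1601040 + (11 + 2*9)²) = √(9993497/1601040 + (11 + 18)²) = √(9993497/1601040 + 29²) = √(9993497/1601040 + 841) = √(1356468137/1601040) = √135734984128905/400260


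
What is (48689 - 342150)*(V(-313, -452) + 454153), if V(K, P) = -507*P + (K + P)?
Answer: -200302392472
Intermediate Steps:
V(K, P) = K - 506*P
(48689 - 342150)*(V(-313, -452) + 454153) = (48689 - 342150)*((-313 - 506*(-452)) + 454153) = -293461*((-313 + 228712) + 454153) = -293461*(228399 + 454153) = -293461*682552 = -200302392472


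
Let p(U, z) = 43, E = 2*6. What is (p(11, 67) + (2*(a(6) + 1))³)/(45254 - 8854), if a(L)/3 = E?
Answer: 405267/36400 ≈ 11.134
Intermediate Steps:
E = 12
a(L) = 36 (a(L) = 3*12 = 36)
(p(11, 67) + (2*(a(6) + 1))³)/(45254 - 8854) = (43 + (2*(36 + 1))³)/(45254 - 8854) = (43 + (2*37)³)/36400 = (43 + 74³)*(1/36400) = (43 + 405224)*(1/36400) = 405267*(1/36400) = 405267/36400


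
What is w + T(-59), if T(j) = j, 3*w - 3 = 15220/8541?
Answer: -1470914/25623 ≈ -57.406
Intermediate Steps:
w = 40843/25623 (w = 1 + (15220/8541)/3 = 1 + (15220*(1/8541))/3 = 1 + (⅓)*(15220/8541) = 1 + 15220/25623 = 40843/25623 ≈ 1.5940)
w + T(-59) = 40843/25623 - 59 = -1470914/25623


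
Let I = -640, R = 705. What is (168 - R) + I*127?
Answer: -81817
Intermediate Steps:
(168 - R) + I*127 = (168 - 1*705) - 640*127 = (168 - 705) - 81280 = -537 - 81280 = -81817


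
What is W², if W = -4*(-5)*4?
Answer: 6400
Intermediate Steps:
W = 80 (W = 20*4 = 80)
W² = 80² = 6400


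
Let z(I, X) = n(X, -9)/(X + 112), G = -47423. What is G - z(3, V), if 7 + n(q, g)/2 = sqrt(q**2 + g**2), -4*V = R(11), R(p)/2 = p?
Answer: -10101071/213 - 2*sqrt(445)/213 ≈ -47423.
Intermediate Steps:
R(p) = 2*p
V = -11/2 ≈ -5.5000
n(q, g) = -14 + 2*sqrt(g**2 + q**2) (n(q, g) = -14 + 2*sqrt(q**2 + g**2) = -14 + 2*sqrt(g**2 + q**2))
z(I, X) = (-14 + 2*sqrt(81 + X**2))/(112 + X) (z(I, X) = (-14 + 2*sqrt((-9)**2 + X**2))/(X + 112) = (-14 + 2*sqrt(81 + X**2))/(112 + X))
G - z(3, V) = -47423 - 2*(-7 + sqrt(81 + (-11/2)**2))/(112 - 11/2) = -47423 - 2*(-7 + sqrt(81 + 121/4))/213/2 = -47423 - 2*2*(-7 + sqrt(445/4))/213 = -47423 - 2*2*(-7 + sqrt(445)/2)/213 = -47423 - (-28/213 + 2*sqrt(445)/213) = -47423 + (28/213 - 2*sqrt(445)/213) = -10101071/213 - 2*sqrt(445)/213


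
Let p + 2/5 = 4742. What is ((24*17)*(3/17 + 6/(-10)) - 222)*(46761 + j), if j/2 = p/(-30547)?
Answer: -14098295996106/763675 ≈ -1.8461e+7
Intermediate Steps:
p = 23708/5 (p = -2/5 + 4742 = 23708/5 ≈ 4741.6)
j = -47416/152735 (j = 2*((23708/5)/(-30547)) = 2*((23708/5)*(-1/30547)) = 2*(-23708/152735) = -47416/152735 ≈ -0.31045)
((24*17)*(3/17 + 6/(-10)) - 222)*(46761 + j) = ((24*17)*(3/17 + 6/(-10)) - 222)*(46761 - 47416/152735) = (408*(3*(1/17) + 6*(-1/10)) - 222)*(7141993919/152735) = (408*(3/17 - 3/5) - 222)*(7141993919/152735) = (408*(-36/85) - 222)*(7141993919/152735) = (-864/5 - 222)*(7141993919/152735) = -1974/5*7141993919/152735 = -14098295996106/763675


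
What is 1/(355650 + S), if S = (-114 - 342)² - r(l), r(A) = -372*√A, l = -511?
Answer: 93931/52949982270 - 31*I*√511/26474991135 ≈ 1.774e-6 - 2.6469e-8*I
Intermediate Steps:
S = 207936 + 372*I*√511 (S = (-114 - 342)² - (-372)*√(-511) = (-456)² - (-372)*I*√511 = 207936 - (-372)*I*√511 = 207936 + 372*I*√511 ≈ 2.0794e+5 + 8409.2*I)
1/(355650 + S) = 1/(355650 + (207936 + 372*I*√511)) = 1/(563586 + 372*I*√511)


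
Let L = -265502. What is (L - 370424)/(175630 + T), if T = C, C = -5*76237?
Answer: 635926/205555 ≈ 3.0937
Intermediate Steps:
C = -381185
T = -381185
(L - 370424)/(175630 + T) = (-265502 - 370424)/(175630 - 381185) = -635926/(-205555) = -635926*(-1/205555) = 635926/205555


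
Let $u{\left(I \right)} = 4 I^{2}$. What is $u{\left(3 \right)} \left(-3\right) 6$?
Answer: $-648$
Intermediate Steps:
$u{\left(3 \right)} \left(-3\right) 6 = 4 \cdot 3^{2} \left(-3\right) 6 = 4 \cdot 9 \left(-3\right) 6 = 36 \left(-3\right) 6 = \left(-108\right) 6 = -648$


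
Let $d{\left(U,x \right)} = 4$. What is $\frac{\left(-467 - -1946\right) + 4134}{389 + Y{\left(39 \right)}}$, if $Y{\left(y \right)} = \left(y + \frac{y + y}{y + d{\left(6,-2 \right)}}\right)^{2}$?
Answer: $\frac{10378437}{3799286} \approx 2.7317$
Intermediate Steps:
$Y{\left(y \right)} = \left(y + \frac{2 y}{4 + y}\right)^{2}$ ($Y{\left(y \right)} = \left(y + \frac{y + y}{y + 4}\right)^{2} = \left(y + \frac{2 y}{4 + y}\right)^{2}$)
$\frac{\left(-467 - -1946\right) + 4134}{389 + Y{\left(39 \right)}} = \frac{\left(-467 - -1946\right) + 4134}{389 + \frac{39^{2} \left(6 + 39\right)^{2}}{\left(4 + 39\right)^{2}}} = \frac{\left(-467 + 1946\right) + 4134}{389 + \frac{1521 \cdot 45^{2}}{1849}} = \frac{1479 + 4134}{389 + 1521 \cdot \frac{1}{1849} \cdot 2025} = \frac{5613}{389 + \frac{3080025}{1849}} = \frac{5613}{\frac{3799286}{1849}} = 5613 \cdot \frac{1849}{3799286} = \frac{10378437}{3799286}$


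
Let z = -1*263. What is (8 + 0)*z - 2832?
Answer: -4936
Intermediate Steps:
z = -263
(8 + 0)*z - 2832 = (8 + 0)*(-263) - 2832 = 8*(-263) - 2832 = -2104 - 2832 = -4936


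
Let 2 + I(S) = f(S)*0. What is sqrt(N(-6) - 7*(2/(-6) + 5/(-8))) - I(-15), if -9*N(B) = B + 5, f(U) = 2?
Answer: 2 + sqrt(982)/12 ≈ 4.6114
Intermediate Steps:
N(B) = -5/9 - B/9 (N(B) = -(B + 5)/9 = -(5 + B)/9 = -5/9 - B/9)
I(S) = -2 (I(S) = -2 + 2*0 = -2 + 0 = -2)
sqrt(N(-6) - 7*(2/(-6) + 5/(-8))) - I(-15) = sqrt((-5/9 - 1/9*(-6)) - 7*(2/(-6) + 5/(-8))) - 1*(-2) = sqrt((-5/9 + 2/3) - 7*(2*(-1/6) + 5*(-1/8))) + 2 = sqrt(1/9 - 7*(-1/3 - 5/8)) + 2 = sqrt(1/9 - 7*(-23/24)) + 2 = sqrt(1/9 + 161/24) + 2 = sqrt(491/72) + 2 = sqrt(982)/12 + 2 = 2 + sqrt(982)/12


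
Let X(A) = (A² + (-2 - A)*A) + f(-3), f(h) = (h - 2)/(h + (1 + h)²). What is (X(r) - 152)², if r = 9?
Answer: 30625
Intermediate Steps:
f(h) = (-2 + h)/(h + (1 + h)²)
X(A) = -5 + A² + A*(-2 - A) (X(A) = (A² + (-2 - A)*A) + (-2 - 3)/(-3 + (1 - 3)²) = (A² + A*(-2 - A)) - 5/(-3 + (-2)²) = (A² + A*(-2 - A)) - 5/(-3 + 4) = (A² + A*(-2 - A)) - 5/1 = (A² + A*(-2 - A)) + 1*(-5) = (A² + A*(-2 - A)) - 5 = -5 + A² + A*(-2 - A))
(X(r) - 152)² = ((-5 - 2*9) - 152)² = ((-5 - 18) - 152)² = (-23 - 152)² = (-175)² = 30625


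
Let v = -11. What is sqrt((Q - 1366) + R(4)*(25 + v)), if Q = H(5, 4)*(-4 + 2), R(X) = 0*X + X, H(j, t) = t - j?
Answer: 2*I*sqrt(327) ≈ 36.166*I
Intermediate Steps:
R(X) = X (R(X) = 0 + X = X)
Q = 2 (Q = (4 - 1*5)*(-4 + 2) = (4 - 5)*(-2) = -1*(-2) = 2)
sqrt((Q - 1366) + R(4)*(25 + v)) = sqrt((2 - 1366) + 4*(25 - 11)) = sqrt(-1364 + 4*14) = sqrt(-1364 + 56) = sqrt(-1308) = 2*I*sqrt(327)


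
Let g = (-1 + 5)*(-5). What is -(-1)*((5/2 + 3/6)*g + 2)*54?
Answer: -3132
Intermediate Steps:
g = -20 (g = 4*(-5) = -20)
-(-1)*((5/2 + 3/6)*g + 2)*54 = -(-1)*((5/2 + 3/6)*(-20) + 2)*54 = -(-1)*((5*(½) + 3*(⅙))*(-20) + 2)*54 = -(-1)*((5/2 + ½)*(-20) + 2)*54 = -(-1)*(3*(-20) + 2)*54 = -(-1)*(-60 + 2)*54 = -(-1)*(-58)*54 = -1*58*54 = -58*54 = -3132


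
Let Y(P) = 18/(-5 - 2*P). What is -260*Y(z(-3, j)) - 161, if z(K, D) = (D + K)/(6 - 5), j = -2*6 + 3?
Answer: -7739/19 ≈ -407.32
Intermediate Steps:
j = -9 (j = -12 + 3 = -9)
z(K, D) = D + K (z(K, D) = (D + K)/1 = (D + K)*1 = D + K)
-260*Y(z(-3, j)) - 161 = -(-4680)/(5 + 2*(-9 - 3)) - 161 = -(-4680)/(5 + 2*(-12)) - 161 = -(-4680)/(5 - 24) - 161 = -(-4680)/(-19) - 161 = -(-4680)*(-1)/19 - 161 = -260*18/19 - 161 = -4680/19 - 161 = -7739/19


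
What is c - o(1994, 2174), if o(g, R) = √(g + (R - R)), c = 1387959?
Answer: 1387959 - √1994 ≈ 1.3879e+6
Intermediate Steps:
o(g, R) = √g (o(g, R) = √(g + 0) = √g)
c - o(1994, 2174) = 1387959 - √1994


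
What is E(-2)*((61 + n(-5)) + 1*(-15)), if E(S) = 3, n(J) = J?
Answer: 123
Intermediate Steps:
E(-2)*((61 + n(-5)) + 1*(-15)) = 3*((61 - 5) + 1*(-15)) = 3*(56 - 15) = 3*41 = 123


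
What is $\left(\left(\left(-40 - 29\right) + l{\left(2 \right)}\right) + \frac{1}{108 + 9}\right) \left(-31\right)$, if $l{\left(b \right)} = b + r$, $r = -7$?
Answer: $\frac{268367}{117} \approx 2293.7$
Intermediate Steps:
$l{\left(b \right)} = -7 + b$ ($l{\left(b \right)} = b - 7 = -7 + b$)
$\left(\left(\left(-40 - 29\right) + l{\left(2 \right)}\right) + \frac{1}{108 + 9}\right) \left(-31\right) = \left(\left(\left(-40 - 29\right) + \left(-7 + 2\right)\right) + \frac{1}{108 + 9}\right) \left(-31\right) = \left(\left(-69 - 5\right) + \frac{1}{117}\right) \left(-31\right) = \left(-74 + \frac{1}{117}\right) \left(-31\right) = \left(- \frac{8657}{117}\right) \left(-31\right) = \frac{268367}{117}$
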